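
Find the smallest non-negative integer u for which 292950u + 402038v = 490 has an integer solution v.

Euclid: 402038 = 1·292950 + 109088; 292950 = 2·109088 + 74774; 109088 = 1·74774 + 34314; 74774 = 2·34314 + 6146; 34314 = 5·6146 + 3584; 6146 = 1·3584 + 2562; 3584 = 1·2562 + 1022; 2562 = 2·1022 + 518; 1022 = 1·518 + 504; 518 = 1·504 + 14; 504 = 36·14 + 0 → gcd = 14; 490 = 14·35.
Back-substitution yields 292950·(785) + 402038·(-572) = 14, so one solution is u = 785·35 = 27475, v = -572·35 = -20020.
Solutions in u differ by 402038/14 = 28717; the one in [0, 28717) is 27475 mod 28717 = 27475.

27475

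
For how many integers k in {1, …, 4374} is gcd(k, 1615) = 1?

1615 = 5·17·19. Inclusion–exclusion on these primes:
4374 − ⌊4374/5⌋ − ⌊4374/17⌋ − ⌊4374/19⌋ + ⌊4374/85⌋ + ⌊4374/95⌋ + ⌊4374/323⌋ − ⌊4374/1615⌋ = 3121

3121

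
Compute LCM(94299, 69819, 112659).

94299 = 3 · 17 · 43²; 69819 = 3 · 17 · 37²; 112659 = 3 · 17 · 47²
lcm takes max exponent of each prime: 3 · 17 · 37² · 43² · 47² = 285171586179

285171586179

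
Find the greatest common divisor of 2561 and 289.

2561 = 13 · 197
289 = 17²
Common: 1 = 1

1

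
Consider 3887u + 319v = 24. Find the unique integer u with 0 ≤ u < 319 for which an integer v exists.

Euclid: 3887 = 12·319 + 59; 319 = 5·59 + 24; 59 = 2·24 + 11; 24 = 2·11 + 2; 11 = 5·2 + 1; 2 = 2·1 + 0 → gcd = 1; 24 = 1·24.
Back-substitution yields 3887·(146) + 319·(-1779) = 1, so one solution is u = 146·24 = 3504, v = -1779·24 = -42696.
Solutions in u differ by 319/1 = 319; the one in [0, 319) is 3504 mod 319 = 314.

314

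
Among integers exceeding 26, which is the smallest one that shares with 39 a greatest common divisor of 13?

52

39 = 13·3. Any t with gcd(t, 39) = 13 is a multiple of 13, say 13s, with s coprime to 3.
Need s > 26/13, so s ≥ 3. First s ≥ 3 with gcd(s, 3) = 1 is s = 4. Thus t = 13·4 = 52.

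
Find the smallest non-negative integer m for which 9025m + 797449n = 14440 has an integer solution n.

1327

gcd(9025, 797449) = 361 (Euclid: 797449 = 88·9025 + 3249; 9025 = 2·3249 + 2527; 3249 = 1·2527 + 722; 2527 = 3·722 + 361; 722 = 2·361 + 0), and 361 | 14440.
Extended Euclid: 9025·(972) + 797449·(-11) = 361. Scale by 40: m₀ = 38880.
General solution m = m₀ + 2209t; reducing mod 2209 gives m = 1327 (and n = -15).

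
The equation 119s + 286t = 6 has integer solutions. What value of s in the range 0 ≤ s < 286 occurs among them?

250

Reduce mod 286: 119s ≡ 6 (mod 286). With g = gcd(119, 286) = 1 dividing 6, divide through: 119s ≡ 6 (mod 286).
Since gcd(119, 286) = 1, s ≡ 6·(119)⁻¹ ≡ 250 (mod 286). Smallest non-negative: 250.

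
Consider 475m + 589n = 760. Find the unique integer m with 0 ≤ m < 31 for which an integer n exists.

14

gcd(475, 589) = 19 (Euclid: 589 = 1·475 + 114; 475 = 4·114 + 19; 114 = 6·19 + 0), and 19 | 760.
Extended Euclid: 475·(5) + 589·(-4) = 19. Scale by 40: m₀ = 200.
General solution m = m₀ + 31t; reducing mod 31 gives m = 14 (and n = -10).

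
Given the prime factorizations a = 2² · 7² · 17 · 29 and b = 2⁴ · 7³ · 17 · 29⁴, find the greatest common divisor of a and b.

96628

min exponent per shared prime: 2² · 7² · 17 · 29 = 96628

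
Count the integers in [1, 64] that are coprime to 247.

247 = 13·19. Inclusion–exclusion on these primes:
64 − ⌊64/13⌋ − ⌊64/19⌋ + ⌊64/247⌋ = 57

57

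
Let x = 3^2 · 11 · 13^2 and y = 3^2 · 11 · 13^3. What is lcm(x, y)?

max exponent per prime: 3^2 · 11 · 13^3 = 217503

217503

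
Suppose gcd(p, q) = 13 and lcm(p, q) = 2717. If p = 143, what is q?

Using pq = gcd(p,q)·lcm(p,q) = 13·2717 = 35321, we get q = 35321/143 = 247.

247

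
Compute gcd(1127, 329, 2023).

7

1127 = 7² · 23; 329 = 7 · 47; 2023 = 7 · 17²
gcd takes min exponent of each prime: 7 = 7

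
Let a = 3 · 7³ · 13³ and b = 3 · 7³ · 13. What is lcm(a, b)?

max exponent per prime: 3 · 7³ · 13³ = 2260713

2260713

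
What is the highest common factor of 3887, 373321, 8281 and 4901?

3887 = 13² · 23; 373321 = 13² · 47²; 8281 = 7² · 13²; 4901 = 13² · 29
gcd takes min exponent of each prime: 13² = 169

169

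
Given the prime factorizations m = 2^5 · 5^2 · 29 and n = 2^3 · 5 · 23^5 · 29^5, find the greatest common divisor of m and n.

min exponent per shared prime: 2^3 · 5 · 29 = 1160

1160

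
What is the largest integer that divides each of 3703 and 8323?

3703 = 7 · 23²
8323 = 7 · 29 · 41
Common: 7 = 7

7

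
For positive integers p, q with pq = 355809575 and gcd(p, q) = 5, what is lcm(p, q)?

Since gcd(p,q)·lcm(p,q) = pq, lcm = 355809575/5 = 71161915.

71161915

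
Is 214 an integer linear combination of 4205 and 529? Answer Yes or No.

By Bézout, 4205x − 529y = 214 has integer solutions iff gcd(4205, 529) | 214.
Euclid: 4205 = 7·529 + 502; 529 = 1·502 + 27; 502 = 18·27 + 16; 27 = 1·16 + 11; 16 = 1·11 + 5; 11 = 2·5 + 1; 5 = 5·1 + 0. gcd = 1; 214 mod 1 = 0. Yes.

Yes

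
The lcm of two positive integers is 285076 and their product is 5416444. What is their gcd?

From gcd × lcm = uv: gcd = 5416444 / 285076 = 19.

19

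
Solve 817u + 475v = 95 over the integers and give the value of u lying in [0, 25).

10

Euclid: 817 = 1·475 + 342; 475 = 1·342 + 133; 342 = 2·133 + 76; 133 = 1·76 + 57; 76 = 1·57 + 19; 57 = 3·19 + 0 → gcd = 19; 95 = 19·5.
Back-substitution yields 817·(7) + 475·(-12) = 19, so one solution is u = 7·5 = 35, v = -12·5 = -60.
Solutions in u differ by 475/19 = 25; the one in [0, 25) is 35 mod 25 = 10.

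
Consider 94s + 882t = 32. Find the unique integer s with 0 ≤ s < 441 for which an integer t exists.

Reduce mod 882: 94s ≡ 32 (mod 882). With g = gcd(94, 882) = 2 dividing 32, divide through: 47s ≡ 16 (mod 441).
Since gcd(47, 441) = 1, s ≡ 16·(47)⁻¹ ≡ 188 (mod 441). Smallest non-negative: 188.

188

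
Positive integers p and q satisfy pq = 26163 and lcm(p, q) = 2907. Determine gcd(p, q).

From gcd × lcm = pq: gcd = 26163 / 2907 = 9.

9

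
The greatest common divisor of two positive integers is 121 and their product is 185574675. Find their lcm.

1533675

For any two positive integers, gcd × lcm equals their product. Hence lcm = 185574675 / 121 = 1533675.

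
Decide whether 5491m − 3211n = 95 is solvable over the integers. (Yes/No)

By Bézout, 5491m − 3211n = 95 has integer solutions iff gcd(5491, 3211) | 95.
Euclid: 5491 = 1·3211 + 2280; 3211 = 1·2280 + 931; 2280 = 2·931 + 418; 931 = 2·418 + 95; 418 = 4·95 + 38; 95 = 2·38 + 19; 38 = 2·19 + 0. gcd = 19; 95 mod 19 = 0. Yes.

Yes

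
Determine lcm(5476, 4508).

6171452

gcd first: 5476 = 1·4508 + 968; 4508 = 4·968 + 636; 968 = 1·636 + 332; 636 = 1·332 + 304; 332 = 1·304 + 28; 304 = 10·28 + 24; 28 = 1·24 + 4; 24 = 6·4 + 0 → gcd = 4
lcm = 5476·4508/gcd = 24685808/4 = 6171452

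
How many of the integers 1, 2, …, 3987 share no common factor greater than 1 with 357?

2144

Prime factors of 357: 3, 7, 17. Count integers ≤ 3987 divisible by none of them.
By inclusion–exclusion: 3987 − ⌊3987/3⌋ − ⌊3987/7⌋ − ⌊3987/17⌋ + ⌊3987/21⌋ + ⌊3987/51⌋ + ⌊3987/119⌋ − ⌊3987/357⌋ = 2144.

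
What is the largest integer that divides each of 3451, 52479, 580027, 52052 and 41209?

7

3451 = 7 · 17 · 29; 52479 = 3² · 7³ · 17; 580027 = 7 · 41 · 43 · 47; 52052 = 2² · 7 · 11 · 13²; 41209 = 7² · 29²
gcd takes min exponent of each prime: 7 = 7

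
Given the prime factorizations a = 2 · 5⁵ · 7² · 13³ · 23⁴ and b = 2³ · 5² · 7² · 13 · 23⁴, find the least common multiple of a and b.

753143079325000

max exponent per prime: 2³ · 5⁵ · 7² · 13³ · 23⁴ = 753143079325000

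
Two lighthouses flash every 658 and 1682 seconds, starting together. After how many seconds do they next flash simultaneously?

658 = 2 · 7 · 47; 1682 = 2 · 29²
max exponents: 2 · 7 · 29² · 47 = 553378

553378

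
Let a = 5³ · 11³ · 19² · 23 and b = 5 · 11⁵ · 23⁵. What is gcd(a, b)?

min exponent per shared prime: 5 · 11³ · 23 = 153065

153065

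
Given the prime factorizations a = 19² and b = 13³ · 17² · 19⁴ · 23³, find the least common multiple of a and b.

1006759674199331

max exponent per prime: 13³ · 17² · 19⁴ · 23³ = 1006759674199331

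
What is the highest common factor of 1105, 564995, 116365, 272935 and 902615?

85

1105 = 5 · 13 · 17; 564995 = 5 · 17³ · 23; 116365 = 5 · 17 · 37²; 272935 = 5 · 13² · 17 · 19; 902615 = 5 · 7 · 17 · 37 · 41
gcd takes min exponent of each prime: 5 · 17 = 85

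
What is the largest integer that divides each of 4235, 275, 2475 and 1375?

4235 = 5 · 7 · 11²; 275 = 5² · 11; 2475 = 3² · 5² · 11; 1375 = 5³ · 11
gcd takes min exponent of each prime: 5 · 11 = 55

55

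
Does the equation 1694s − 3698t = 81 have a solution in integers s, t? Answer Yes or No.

By Bézout, 1694s − 3698t = 81 has integer solutions iff gcd(1694, 3698) | 81.
Euclid: 3698 = 2·1694 + 310; 1694 = 5·310 + 144; 310 = 2·144 + 22; 144 = 6·22 + 12; 22 = 1·12 + 10; 12 = 1·10 + 2; 10 = 5·2 + 0. gcd = 2; 81 mod 2 = 1. No.

No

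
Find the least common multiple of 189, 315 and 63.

lcm(189, 315) = 189·315/gcd = 59535/63 = 945
lcm(945, 63) = 945·63/gcd = 59535/63 = 945

945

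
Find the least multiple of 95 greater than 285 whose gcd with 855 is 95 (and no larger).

380

Multiples of 95 above 285: 95·4, 95·5, … . Need the cofactor coprime to 855/95 = 9.
Checking s = 4, 5, … the first with gcd(s, 9) = 1 is s = 4, giving 380.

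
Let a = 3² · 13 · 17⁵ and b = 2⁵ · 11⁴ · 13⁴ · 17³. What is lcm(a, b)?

170994146777584416

max exponent per prime: 2⁵ · 3² · 11⁴ · 13⁴ · 17⁵ = 170994146777584416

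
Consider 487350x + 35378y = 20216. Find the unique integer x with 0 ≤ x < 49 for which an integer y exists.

Reduce mod 35378: 487350x ≡ 20216 (mod 35378). With g = gcd(487350, 35378) = 722 dividing 20216, divide through: 675x ≡ 28 (mod 49).
Since gcd(675, 49) = 1, x ≡ 28·(675)⁻¹ ≡ 42 (mod 49). Smallest non-negative: 42.

42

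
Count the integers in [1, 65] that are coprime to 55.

55 = 5·11. Inclusion–exclusion on these primes:
65 − ⌊65/5⌋ − ⌊65/11⌋ + ⌊65/55⌋ = 48

48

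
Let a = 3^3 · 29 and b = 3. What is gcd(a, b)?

3

min exponent per shared prime: 3 = 3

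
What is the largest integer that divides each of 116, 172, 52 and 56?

116 = 2² · 29; 172 = 2² · 43; 52 = 2² · 13; 56 = 2³ · 7
gcd takes min exponent of each prime: 2² = 4

4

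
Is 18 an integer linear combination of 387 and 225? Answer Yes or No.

Yes

By Bézout, 387u − 225v = 18 has integer solutions iff gcd(387, 225) | 18.
Euclid: 387 = 1·225 + 162; 225 = 1·162 + 63; 162 = 2·63 + 36; 63 = 1·36 + 27; 36 = 1·27 + 9; 27 = 3·9 + 0. gcd = 9; 18 mod 9 = 0. Yes.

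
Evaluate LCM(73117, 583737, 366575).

129304327134675

73117 = 11 · 17² · 23; 583737 = 3 · 7² · 11 · 19²; 366575 = 5² · 11 · 31 · 43
lcm takes max exponent of each prime: 3 · 5² · 7² · 11 · 17² · 19² · 23 · 31 · 43 = 129304327134675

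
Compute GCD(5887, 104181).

7

5887 = 7 · 29²
104181 = 3 · 7 · 11² · 41
Common: 7 = 7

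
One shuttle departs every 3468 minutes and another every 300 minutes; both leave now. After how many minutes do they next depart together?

86700

3468 = 2² · 3 · 17²; 300 = 2² · 3 · 5²
max exponents: 2² · 3 · 5² · 17² = 86700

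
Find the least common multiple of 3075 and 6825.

gcd first: 6825 = 2·3075 + 675; 3075 = 4·675 + 375; 675 = 1·375 + 300; 375 = 1·300 + 75; 300 = 4·75 + 0 → gcd = 75
lcm = 3075·6825/gcd = 20986875/75 = 279825

279825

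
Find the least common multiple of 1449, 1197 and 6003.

798399

1449 = 3² · 7 · 23; 1197 = 3² · 7 · 19; 6003 = 3² · 23 · 29
lcm takes max exponent of each prime: 3² · 7 · 19 · 23 · 29 = 798399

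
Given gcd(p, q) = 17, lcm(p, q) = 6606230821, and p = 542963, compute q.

p·q = gcd·lcm = 17·6606230821 = 112305923957, so q = 112305923957/542963 = 206839.

206839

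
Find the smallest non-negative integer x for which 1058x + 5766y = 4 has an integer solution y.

gcd(1058, 5766) = 2 (Euclid: 5766 = 5·1058 + 476; 1058 = 2·476 + 106; 476 = 4·106 + 52; 106 = 2·52 + 2; 52 = 26·2 + 0), and 2 | 4.
Extended Euclid: 1058·(109) + 5766·(-20) = 2. Scale by 2: x₀ = 218.
General solution x = x₀ + 2883t; reducing mod 2883 gives x = 218 (and y = -40).

218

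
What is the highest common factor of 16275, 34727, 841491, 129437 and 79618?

7

16275 = 3 · 5² · 7 · 31; 34727 = 7 · 11² · 41; 841491 = 3² · 7 · 19² · 37; 129437 = 7 · 11 · 41²; 79618 = 2 · 7 · 11² · 47
gcd takes min exponent of each prime: 7 = 7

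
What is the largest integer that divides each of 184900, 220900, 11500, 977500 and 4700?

184900 = 2² · 5² · 43²; 220900 = 2² · 5² · 47²; 11500 = 2² · 5³ · 23; 977500 = 2² · 5⁴ · 17 · 23; 4700 = 2² · 5² · 47
gcd takes min exponent of each prime: 2² · 5² = 100

100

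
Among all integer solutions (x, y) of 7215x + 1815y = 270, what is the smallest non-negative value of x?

115

Reduce mod 1815: 7215x ≡ 270 (mod 1815). With g = gcd(7215, 1815) = 15 dividing 270, divide through: 481x ≡ 18 (mod 121).
Since gcd(481, 121) = 1, x ≡ 18·(481)⁻¹ ≡ 115 (mod 121). Smallest non-negative: 115.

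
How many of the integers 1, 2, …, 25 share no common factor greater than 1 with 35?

17

35 = 5·7. Inclusion–exclusion on these primes:
25 − ⌊25/5⌋ − ⌊25/7⌋ + ⌊25/35⌋ = 17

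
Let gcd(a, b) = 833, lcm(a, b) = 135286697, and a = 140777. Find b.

800513

a·b = gcd·lcm = 833·135286697 = 112693818601, so b = 112693818601/140777 = 800513.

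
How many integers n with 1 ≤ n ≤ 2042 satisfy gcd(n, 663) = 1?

1183

Prime factors of 663: 3, 13, 17. Count integers ≤ 2042 divisible by none of them.
By inclusion–exclusion: 2042 − ⌊2042/3⌋ − ⌊2042/13⌋ − ⌊2042/17⌋ + ⌊2042/39⌋ + ⌊2042/51⌋ + ⌊2042/221⌋ − ⌊2042/663⌋ = 1183.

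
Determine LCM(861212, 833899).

gcd first: 861212 = 1·833899 + 27313; 833899 = 30·27313 + 14509; 27313 = 1·14509 + 12804; 14509 = 1·12804 + 1705; 12804 = 7·1705 + 869; 1705 = 1·869 + 836; 869 = 1·836 + 33; 836 = 25·33 + 11; 33 = 3·11 + 0 → gcd = 11
lcm = 861212·833899/gcd = 718163825588/11 = 65287620508

65287620508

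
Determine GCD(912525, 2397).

3

912525 = 3 · 5² · 23³
2397 = 3 · 17 · 47
Common: 3 = 3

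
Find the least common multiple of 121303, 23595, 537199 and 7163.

121303 = 7 · 13 · 31 · 43; 23595 = 3 · 5 · 11² · 13; 537199 = 13 · 31² · 43; 7163 = 13 · 19 · 29
lcm takes max exponent of each prime: 3 · 5 · 7 · 11² · 13 · 19 · 29 · 31² · 43 = 3760637425545

3760637425545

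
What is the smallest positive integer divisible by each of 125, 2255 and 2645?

lcm(125, 2255) = 125·2255/gcd = 281875/5 = 56375
lcm(56375, 2645) = 56375·2645/gcd = 149111875/5 = 29822375

29822375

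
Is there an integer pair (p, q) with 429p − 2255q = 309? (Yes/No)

No

By Bézout, 429p − 2255q = 309 has integer solutions iff gcd(429, 2255) | 309.
Euclid: 2255 = 5·429 + 110; 429 = 3·110 + 99; 110 = 1·99 + 11; 99 = 9·11 + 0. gcd = 11; 309 mod 11 = 1. No.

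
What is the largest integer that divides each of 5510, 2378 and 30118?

gcd(5510, 2378): 5510 = 2·2378 + 754; 2378 = 3·754 + 116; 754 = 6·116 + 58; 116 = 2·58 + 0 → 58
gcd(58, 30118): 30118 = 519·58 + 16; 58 = 3·16 + 10; 16 = 1·10 + 6; 10 = 1·6 + 4; 6 = 1·4 + 2; 4 = 2·2 + 0 → 2

2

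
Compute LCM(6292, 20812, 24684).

lcm(6292, 20812) = 6292·20812/gcd = 130949104/484 = 270556
lcm(270556, 24684) = 270556·24684/gcd = 6678404304/484 = 13798356

13798356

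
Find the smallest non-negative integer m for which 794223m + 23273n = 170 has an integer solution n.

Euclid: 794223 = 34·23273 + 2941; 23273 = 7·2941 + 2686; 2941 = 1·2686 + 255; 2686 = 10·255 + 136; 255 = 1·136 + 119; 136 = 1·119 + 17; 119 = 7·17 + 0 → gcd = 17; 170 = 17·10.
Back-substitution yields 794223·(-182) + 23273·(6211) = 17, so one solution is m = -182·10 = -1820, n = 6211·10 = 62110.
Solutions in m differ by 23273/17 = 1369; the one in [0, 1369) is -1820 mod 1369 = 918.

918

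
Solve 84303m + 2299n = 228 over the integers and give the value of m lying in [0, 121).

Euclid: 84303 = 36·2299 + 1539; 2299 = 1·1539 + 760; 1539 = 2·760 + 19; 760 = 40·19 + 0 → gcd = 19; 228 = 19·12.
Back-substitution yields 84303·(3) + 2299·(-110) = 19, so one solution is m = 3·12 = 36, n = -110·12 = -1320.
Solutions in m differ by 2299/19 = 121; the one in [0, 121) is 36 mod 121 = 36.

36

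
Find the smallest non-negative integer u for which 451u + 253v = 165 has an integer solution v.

20

Euclid: 451 = 1·253 + 198; 253 = 1·198 + 55; 198 = 3·55 + 33; 55 = 1·33 + 22; 33 = 1·22 + 11; 22 = 2·11 + 0 → gcd = 11; 165 = 11·15.
Back-substitution yields 451·(9) + 253·(-16) = 11, so one solution is u = 9·15 = 135, v = -16·15 = -240.
Solutions in u differ by 253/11 = 23; the one in [0, 23) is 135 mod 23 = 20.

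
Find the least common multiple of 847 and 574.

69454

847 = 7 · 11²; 574 = 2 · 7 · 41
max exponents: 2 · 7 · 11² · 41 = 69454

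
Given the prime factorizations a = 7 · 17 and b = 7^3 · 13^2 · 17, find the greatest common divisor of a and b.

119

min exponent per shared prime: 7 · 17 = 119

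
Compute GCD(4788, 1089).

Euclid: 4788 = 4·1089 + 432; 1089 = 2·432 + 225; 432 = 1·225 + 207; 225 = 1·207 + 18; 207 = 11·18 + 9; 18 = 2·9 + 0. Last nonzero remainder: 9.

9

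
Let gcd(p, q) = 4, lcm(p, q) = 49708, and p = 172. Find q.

1156

Using pq = gcd(p,q)·lcm(p,q) = 4·49708 = 198832, we get q = 198832/172 = 1156.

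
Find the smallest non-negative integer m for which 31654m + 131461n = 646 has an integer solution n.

gcd(31654, 131461) = 323 (Euclid: 131461 = 4·31654 + 4845; 31654 = 6·4845 + 2584; 4845 = 1·2584 + 2261; 2584 = 1·2261 + 323; 2261 = 7·323 + 0), and 323 | 646.
Extended Euclid: 31654·(54) + 131461·(-13) = 323. Scale by 2: m₀ = 108.
General solution m = m₀ + 407t; reducing mod 407 gives m = 108 (and n = -26).

108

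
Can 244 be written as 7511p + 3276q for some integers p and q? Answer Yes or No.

No

gcd(7511, 3276): 7511 = 2·3276 + 959; 3276 = 3·959 + 399; 959 = 2·399 + 161; 399 = 2·161 + 77; 161 = 2·77 + 7; 77 = 11·7 + 0 → 7
7 does not divide 244, so a solution does not exist.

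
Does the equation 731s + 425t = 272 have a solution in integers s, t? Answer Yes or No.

Yes

By Bézout, 731s + 425t = 272 has integer solutions iff gcd(731, 425) | 272.
Euclid: 731 = 1·425 + 306; 425 = 1·306 + 119; 306 = 2·119 + 68; 119 = 1·68 + 51; 68 = 1·51 + 17; 51 = 3·17 + 0. gcd = 17; 272 mod 17 = 0. Yes.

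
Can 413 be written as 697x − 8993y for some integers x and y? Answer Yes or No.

No

By Bézout, 697x − 8993y = 413 has integer solutions iff gcd(697, 8993) | 413.
Euclid: 8993 = 12·697 + 629; 697 = 1·629 + 68; 629 = 9·68 + 17; 68 = 4·17 + 0. gcd = 17; 413 mod 17 = 5. No.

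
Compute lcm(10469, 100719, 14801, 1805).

598774455

lcm(10469, 100719) = 10469·100719/gcd = 1054427211/361 = 2920851
lcm(2920851, 14801) = 2920851·14801/gcd = 43231515651/361 = 119754891
lcm(119754891, 1805) = 119754891·1805/gcd = 216157578255/361 = 598774455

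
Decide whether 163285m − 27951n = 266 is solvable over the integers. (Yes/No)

Yes

By Bézout, 163285m − 27951n = 266 has integer solutions iff gcd(163285, 27951) | 266.
Euclid: 163285 = 5·27951 + 23530; 27951 = 1·23530 + 4421; 23530 = 5·4421 + 1425; 4421 = 3·1425 + 146; 1425 = 9·146 + 111; 146 = 1·111 + 35; 111 = 3·35 + 6; 35 = 5·6 + 5; 6 = 1·5 + 1; 5 = 5·1 + 0. gcd = 1; 266 mod 1 = 0. Yes.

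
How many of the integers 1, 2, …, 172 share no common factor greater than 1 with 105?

105 = 3·5·7. Inclusion–exclusion on these primes:
172 − ⌊172/3⌋ − ⌊172/5⌋ − ⌊172/7⌋ + ⌊172/15⌋ + ⌊172/21⌋ + ⌊172/35⌋ − ⌊172/105⌋ = 79

79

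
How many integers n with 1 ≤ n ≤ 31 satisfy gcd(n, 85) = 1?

Prime factors of 85: 5, 17. Count integers ≤ 31 divisible by none of them.
By inclusion–exclusion: 31 − ⌊31/5⌋ − ⌊31/17⌋ + ⌊31/85⌋ = 24.

24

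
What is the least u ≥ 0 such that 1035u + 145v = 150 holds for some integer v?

22

gcd(1035, 145) = 5 (Euclid: 1035 = 7·145 + 20; 145 = 7·20 + 5; 20 = 4·5 + 0), and 5 | 150.
Extended Euclid: 1035·(-7) + 145·(50) = 5. Scale by 30: u₀ = -210.
General solution u = u₀ + 29t; reducing mod 29 gives u = 22 (and v = -156).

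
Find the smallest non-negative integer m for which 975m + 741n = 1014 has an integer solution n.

gcd(975, 741) = 39 (Euclid: 975 = 1·741 + 234; 741 = 3·234 + 39; 234 = 6·39 + 0), and 39 | 1014.
Extended Euclid: 975·(-3) + 741·(4) = 39. Scale by 26: m₀ = -78.
General solution m = m₀ + 19t; reducing mod 19 gives m = 17 (and n = -21).

17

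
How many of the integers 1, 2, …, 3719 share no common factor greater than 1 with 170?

1401

170 = 2·5·17. Inclusion–exclusion on these primes:
3719 − ⌊3719/2⌋ − ⌊3719/5⌋ − ⌊3719/17⌋ + ⌊3719/10⌋ + ⌊3719/34⌋ + ⌊3719/85⌋ − ⌊3719/170⌋ = 1401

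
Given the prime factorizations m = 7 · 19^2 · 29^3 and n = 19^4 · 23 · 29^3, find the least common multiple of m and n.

max exponent per prime: 7 · 19^4 · 23 · 29^3 = 511722217909

511722217909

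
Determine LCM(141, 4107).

193029

gcd first: 4107 = 29·141 + 18; 141 = 7·18 + 15; 18 = 1·15 + 3; 15 = 5·3 + 0 → gcd = 3
lcm = 141·4107/gcd = 579087/3 = 193029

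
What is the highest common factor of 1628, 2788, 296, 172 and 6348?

4

1628 = 2² · 11 · 37; 2788 = 2² · 17 · 41; 296 = 2³ · 37; 172 = 2² · 43; 6348 = 2² · 3 · 23²
gcd takes min exponent of each prime: 2² = 4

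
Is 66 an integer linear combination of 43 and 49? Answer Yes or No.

Yes

gcd(43, 49): 49 = 1·43 + 6; 43 = 7·6 + 1; 6 = 6·1 + 0 → 1
1 divides 66, so a solution exists.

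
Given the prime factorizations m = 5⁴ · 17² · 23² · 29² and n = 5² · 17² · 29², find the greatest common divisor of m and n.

min exponent per shared prime: 5² · 17² · 29² = 6076225

6076225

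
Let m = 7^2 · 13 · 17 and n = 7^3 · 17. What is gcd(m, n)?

min exponent per shared prime: 7^2 · 17 = 833

833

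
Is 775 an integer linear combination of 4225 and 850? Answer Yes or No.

Yes

gcd(4225, 850): 4225 = 4·850 + 825; 850 = 1·825 + 25; 825 = 33·25 + 0 → 25
25 divides 775, so a solution exists.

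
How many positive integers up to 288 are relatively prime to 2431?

2431 = 11·13·17. Inclusion–exclusion on these primes:
288 − ⌊288/11⌋ − ⌊288/13⌋ − ⌊288/17⌋ + ⌊288/143⌋ + ⌊288/187⌋ + ⌊288/221⌋ − ⌊288/2431⌋ = 228

228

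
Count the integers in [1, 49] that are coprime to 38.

24

38 = 2·19. Inclusion–exclusion on these primes:
49 − ⌊49/2⌋ − ⌊49/19⌋ + ⌊49/38⌋ = 24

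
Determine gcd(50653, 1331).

1

50653 = 37³
1331 = 11³
Common: 1 = 1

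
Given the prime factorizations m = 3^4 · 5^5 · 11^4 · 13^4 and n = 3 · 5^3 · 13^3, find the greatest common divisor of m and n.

min exponent per shared prime: 3 · 5^3 · 13^3 = 823875

823875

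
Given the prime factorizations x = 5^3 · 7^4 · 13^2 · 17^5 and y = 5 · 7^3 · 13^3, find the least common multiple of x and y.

max exponent per prime: 5^3 · 7^4 · 13^3 · 17^5 = 936217676928625

936217676928625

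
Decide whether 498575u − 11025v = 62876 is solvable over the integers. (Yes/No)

By Bézout, 498575u − 11025v = 62876 has integer solutions iff gcd(498575, 11025) | 62876.
Euclid: 498575 = 45·11025 + 2450; 11025 = 4·2450 + 1225; 2450 = 2·1225 + 0. gcd = 1225; 62876 mod 1225 = 401. No.

No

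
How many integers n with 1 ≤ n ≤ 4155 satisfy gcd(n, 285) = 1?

2099

Prime factors of 285: 3, 5, 19. Count integers ≤ 4155 divisible by none of them.
By inclusion–exclusion: 4155 − ⌊4155/3⌋ − ⌊4155/5⌋ − ⌊4155/19⌋ + ⌊4155/15⌋ + ⌊4155/57⌋ + ⌊4155/95⌋ − ⌊4155/285⌋ = 2099.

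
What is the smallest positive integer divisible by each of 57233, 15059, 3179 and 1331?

lcm(57233, 15059) = 57233·15059/gcd = 861871747/11 = 78351977
lcm(78351977, 3179) = 78351977·3179/gcd = 249080934883/11 = 22643721353
lcm(22643721353, 1331) = 22643721353·1331/gcd = 30138793120843/1331 = 22643721353

22643721353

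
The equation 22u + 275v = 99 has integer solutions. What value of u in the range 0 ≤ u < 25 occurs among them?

17

Reduce mod 275: 22u ≡ 99 (mod 275). With g = gcd(22, 275) = 11 dividing 99, divide through: 2u ≡ 9 (mod 25).
Since gcd(2, 25) = 1, u ≡ 9·(2)⁻¹ ≡ 17 (mod 25). Smallest non-negative: 17.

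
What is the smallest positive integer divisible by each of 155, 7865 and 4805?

155 = 5 · 31; 7865 = 5 · 11² · 13; 4805 = 5 · 31²
lcm takes max exponent of each prime: 5 · 11² · 13 · 31² = 7558265

7558265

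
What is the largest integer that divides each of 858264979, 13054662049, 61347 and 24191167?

858264979 = 11² · 13² · 19 · 47²; 13054662049 = 11² · 13² · 17² · 47²; 61347 = 3 · 11² · 13²; 24191167 = 7 · 11² · 13⁴
gcd takes min exponent of each prime: 11² · 13² = 20449

20449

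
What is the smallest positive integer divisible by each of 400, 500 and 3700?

74000

400 = 2⁴ · 5²; 500 = 2² · 5³; 3700 = 2² · 5² · 37
lcm takes max exponent of each prime: 2⁴ · 5³ · 37 = 74000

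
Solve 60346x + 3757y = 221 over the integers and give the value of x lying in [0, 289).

17

Reduce mod 3757: 60346x ≡ 221 (mod 3757). With g = gcd(60346, 3757) = 13 dividing 221, divide through: 4642x ≡ 17 (mod 289).
Since gcd(4642, 289) = 1, x ≡ 17·(4642)⁻¹ ≡ 17 (mod 289). Smallest non-negative: 17.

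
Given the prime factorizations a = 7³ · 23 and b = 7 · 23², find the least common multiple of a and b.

181447

max exponent per prime: 7³ · 23² = 181447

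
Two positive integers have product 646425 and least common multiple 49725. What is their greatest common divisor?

gcd·lcm = product, so gcd = 646425/49725 = 13.

13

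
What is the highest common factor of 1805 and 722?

361

1805 = 5 · 19²
722 = 2 · 19²
Common: 19² = 361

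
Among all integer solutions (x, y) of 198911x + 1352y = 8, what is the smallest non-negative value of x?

gcd(198911, 1352) = 1 (Euclid: 198911 = 147·1352 + 167; 1352 = 8·167 + 16; 167 = 10·16 + 7; 16 = 2·7 + 2; 7 = 3·2 + 1; 2 = 2·1 + 0), and 1 | 8.
Extended Euclid: 198911·(591) + 1352·(-86950) = 1. Scale by 8: x₀ = 4728.
General solution x = x₀ + 1352t; reducing mod 1352 gives x = 672 (and y = -98867).

672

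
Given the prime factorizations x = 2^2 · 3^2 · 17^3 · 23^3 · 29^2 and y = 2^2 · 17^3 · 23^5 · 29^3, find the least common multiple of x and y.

27764025760614636

max exponent per prime: 2^2 · 3^2 · 17^3 · 23^5 · 29^3 = 27764025760614636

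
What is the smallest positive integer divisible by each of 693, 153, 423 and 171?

693 = 3² · 7 · 11; 153 = 3² · 17; 423 = 3² · 47; 171 = 3² · 19
lcm takes max exponent of each prime: 3² · 7 · 11 · 17 · 19 · 47 = 10520433

10520433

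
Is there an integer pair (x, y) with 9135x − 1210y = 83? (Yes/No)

gcd(9135, 1210): 9135 = 7·1210 + 665; 1210 = 1·665 + 545; 665 = 1·545 + 120; 545 = 4·120 + 65; 120 = 1·65 + 55; 65 = 1·55 + 10; 55 = 5·10 + 5; 10 = 2·5 + 0 → 5
5 does not divide 83, so a solution does not exist.

No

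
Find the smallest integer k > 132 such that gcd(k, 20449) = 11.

154

Multiples of 11 above 132: 11·13, 11·14, … . Need the cofactor coprime to 20449/11 = 1859.
Checking s = 13, 14, … the first with gcd(s, 1859) = 1 is s = 14, giving 154.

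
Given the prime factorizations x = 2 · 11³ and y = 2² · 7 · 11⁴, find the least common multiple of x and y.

max exponent per prime: 2² · 7 · 11⁴ = 409948

409948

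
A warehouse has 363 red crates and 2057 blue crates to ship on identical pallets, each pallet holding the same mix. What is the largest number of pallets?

121

363 = 3 · 11²
2057 = 11² · 17
Common: 11² = 121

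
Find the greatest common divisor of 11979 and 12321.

11979 = 3² · 11³
12321 = 3² · 37²
Common: 3² = 9

9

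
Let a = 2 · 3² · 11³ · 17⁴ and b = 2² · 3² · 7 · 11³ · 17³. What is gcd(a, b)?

117705654

min exponent per shared prime: 2 · 3² · 11³ · 17³ = 117705654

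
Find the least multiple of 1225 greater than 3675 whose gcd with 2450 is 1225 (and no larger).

gcd(m, 2450) = 1225 forces 1225 | m; write m = 1225s. Then gcd(1225s, 1225·2) = 1225·gcd(s, 2), so need gcd(s, 2) = 1.
1225s > 3675 gives s ≥ 4. The least s ≥ 4 coprime to 2 is 5, so m = 1225·5 = 6125.

6125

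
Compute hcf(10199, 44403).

1

Euclid: 44403 = 4·10199 + 3607; 10199 = 2·3607 + 2985; 3607 = 1·2985 + 622; 2985 = 4·622 + 497; 622 = 1·497 + 125; 497 = 3·125 + 122; 125 = 1·122 + 3; 122 = 40·3 + 2; 3 = 1·2 + 1; 2 = 2·1 + 0. Last nonzero remainder: 1.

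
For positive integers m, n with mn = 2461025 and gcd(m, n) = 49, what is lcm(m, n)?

For any two positive integers, gcd × lcm equals their product. Hence lcm = 2461025 / 49 = 50225.

50225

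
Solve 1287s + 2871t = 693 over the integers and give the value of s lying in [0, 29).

5

gcd(1287, 2871) = 99 (Euclid: 2871 = 2·1287 + 297; 1287 = 4·297 + 99; 297 = 3·99 + 0), and 99 | 693.
Extended Euclid: 1287·(9) + 2871·(-4) = 99. Scale by 7: s₀ = 63.
General solution s = s₀ + 29k; reducing mod 29 gives s = 5 (and t = -2).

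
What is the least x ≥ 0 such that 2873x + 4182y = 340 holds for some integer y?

86

Reduce mod 4182: 2873x ≡ 340 (mod 4182). With g = gcd(2873, 4182) = 17 dividing 340, divide through: 169x ≡ 20 (mod 246).
Since gcd(169, 246) = 1, x ≡ 20·(169)⁻¹ ≡ 86 (mod 246). Smallest non-negative: 86.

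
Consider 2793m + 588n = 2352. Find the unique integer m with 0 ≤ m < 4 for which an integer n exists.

0

Euclid: 2793 = 4·588 + 441; 588 = 1·441 + 147; 441 = 3·147 + 0 → gcd = 147; 2352 = 147·16.
Back-substitution yields 2793·(-1) + 588·(5) = 147, so one solution is m = -1·16 = -16, n = 5·16 = 80.
Solutions in m differ by 588/147 = 4; the one in [0, 4) is -16 mod 4 = 0.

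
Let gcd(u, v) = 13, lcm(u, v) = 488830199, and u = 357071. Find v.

17797

Using uv = gcd(u,v)·lcm(u,v) = 13·488830199 = 6354792587, we get v = 6354792587/357071 = 17797.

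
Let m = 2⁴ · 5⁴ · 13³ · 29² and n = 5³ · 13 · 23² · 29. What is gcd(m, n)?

min exponent per shared prime: 5³ · 13 · 29 = 47125

47125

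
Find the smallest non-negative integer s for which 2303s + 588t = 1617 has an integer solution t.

3

gcd(2303, 588) = 49 (Euclid: 2303 = 3·588 + 539; 588 = 1·539 + 49; 539 = 11·49 + 0), and 49 | 1617.
Extended Euclid: 2303·(-1) + 588·(4) = 49. Scale by 33: s₀ = -33.
General solution s = s₀ + 12k; reducing mod 12 gives s = 3 (and t = -9).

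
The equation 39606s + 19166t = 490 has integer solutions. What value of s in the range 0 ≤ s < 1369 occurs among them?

211

Reduce mod 19166: 39606s ≡ 490 (mod 19166). With g = gcd(39606, 19166) = 14 dividing 490, divide through: 2829s ≡ 35 (mod 1369).
Since gcd(2829, 1369) = 1, s ≡ 35·(2829)⁻¹ ≡ 211 (mod 1369). Smallest non-negative: 211.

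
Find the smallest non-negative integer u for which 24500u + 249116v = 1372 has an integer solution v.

Reduce mod 249116: 24500u ≡ 1372 (mod 249116). With g = gcd(24500, 249116) = 196 dividing 1372, divide through: 125u ≡ 7 (mod 1271).
Since gcd(125, 1271) = 1, u ≡ 7·(125)⁻¹ ≡ 844 (mod 1271). Smallest non-negative: 844.

844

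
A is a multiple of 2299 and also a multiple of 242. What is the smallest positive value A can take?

gcd first: 2299 = 9·242 + 121; 242 = 2·121 + 0 → gcd = 121
lcm = 2299·242/gcd = 556358/121 = 4598

4598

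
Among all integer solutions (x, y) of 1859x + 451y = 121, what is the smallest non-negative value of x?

35

gcd(1859, 451) = 11 (Euclid: 1859 = 4·451 + 55; 451 = 8·55 + 11; 55 = 5·11 + 0), and 11 | 121.
Extended Euclid: 1859·(-8) + 451·(33) = 11. Scale by 11: x₀ = -88.
General solution x = x₀ + 41t; reducing mod 41 gives x = 35 (and y = -144).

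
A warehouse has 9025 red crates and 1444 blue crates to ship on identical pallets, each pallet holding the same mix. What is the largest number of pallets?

Euclid: 9025 = 6·1444 + 361; 1444 = 4·361 + 0. Last nonzero remainder: 361.

361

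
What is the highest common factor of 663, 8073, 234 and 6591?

663 = 3 · 13 · 17; 8073 = 3³ · 13 · 23; 234 = 2 · 3² · 13; 6591 = 3 · 13³
gcd takes min exponent of each prime: 3 · 13 = 39

39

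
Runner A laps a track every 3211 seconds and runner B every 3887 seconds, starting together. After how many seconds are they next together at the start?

gcd first: 3887 = 1·3211 + 676; 3211 = 4·676 + 507; 676 = 1·507 + 169; 507 = 3·169 + 0 → gcd = 169
lcm = 3211·3887/gcd = 12481157/169 = 73853

73853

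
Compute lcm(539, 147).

1617

gcd first: 539 = 3·147 + 98; 147 = 1·98 + 49; 98 = 2·49 + 0 → gcd = 49
lcm = 539·147/gcd = 79233/49 = 1617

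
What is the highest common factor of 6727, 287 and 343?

7

6727 = 7 · 31²; 287 = 7 · 41; 343 = 7³
gcd takes min exponent of each prime: 7 = 7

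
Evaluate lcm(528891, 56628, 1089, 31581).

528891 = 3 · 11² · 31 · 47; 56628 = 2² · 3² · 11² · 13; 1089 = 3² · 11²; 31581 = 3² · 11² · 29
lcm takes max exponent of each prime: 2² · 3² · 11² · 13 · 29 · 31 · 47 = 2392702884

2392702884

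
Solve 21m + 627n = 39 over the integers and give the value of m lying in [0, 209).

Reduce mod 627: 21m ≡ 39 (mod 627). With g = gcd(21, 627) = 3 dividing 39, divide through: 7m ≡ 13 (mod 209).
Since gcd(7, 209) = 1, m ≡ 13·(7)⁻¹ ≡ 181 (mod 209). Smallest non-negative: 181.

181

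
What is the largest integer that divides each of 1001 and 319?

1001 = 7 · 11 · 13
319 = 11 · 29
Common: 11 = 11

11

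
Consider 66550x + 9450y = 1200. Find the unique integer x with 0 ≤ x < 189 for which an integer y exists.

3

Reduce mod 9450: 66550x ≡ 1200 (mod 9450). With g = gcd(66550, 9450) = 50 dividing 1200, divide through: 1331x ≡ 24 (mod 189).
Since gcd(1331, 189) = 1, x ≡ 24·(1331)⁻¹ ≡ 3 (mod 189). Smallest non-negative: 3.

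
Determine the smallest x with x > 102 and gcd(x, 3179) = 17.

Multiples of 17 above 102: 17·7, 17·8, … . Need the cofactor coprime to 3179/17 = 187.
Checking s = 7, 8, … the first with gcd(s, 187) = 1 is s = 7, giving 119.

119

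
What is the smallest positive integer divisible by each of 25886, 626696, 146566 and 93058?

223366228137752

25886 = 2 · 7 · 43²; 626696 = 2³ · 7 · 19² · 31; 146566 = 2 · 7 · 19² · 29; 93058 = 2 · 7 · 17² · 23
lcm takes max exponent of each prime: 2³ · 7 · 17² · 19² · 23 · 29 · 31 · 43² = 223366228137752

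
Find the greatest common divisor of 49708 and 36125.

289

Euclid: 49708 = 1·36125 + 13583; 36125 = 2·13583 + 8959; 13583 = 1·8959 + 4624; 8959 = 1·4624 + 4335; 4624 = 1·4335 + 289; 4335 = 15·289 + 0. Last nonzero remainder: 289.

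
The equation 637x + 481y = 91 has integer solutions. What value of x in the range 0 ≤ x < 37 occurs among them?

Euclid: 637 = 1·481 + 156; 481 = 3·156 + 13; 156 = 12·13 + 0 → gcd = 13; 91 = 13·7.
Back-substitution yields 637·(-3) + 481·(4) = 13, so one solution is x = -3·7 = -21, y = 4·7 = 28.
Solutions in x differ by 481/13 = 37; the one in [0, 37) is -21 mod 37 = 16.

16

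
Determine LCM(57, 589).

1767

57 = 3 · 19; 589 = 19 · 31
max exponents: 3 · 19 · 31 = 1767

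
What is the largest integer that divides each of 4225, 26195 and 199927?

169

gcd(4225, 26195): 26195 = 6·4225 + 845; 4225 = 5·845 + 0 → 845
gcd(845, 199927): 199927 = 236·845 + 507; 845 = 1·507 + 338; 507 = 1·338 + 169; 338 = 2·169 + 0 → 169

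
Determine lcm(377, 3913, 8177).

71377033

377 = 13 · 29; 3913 = 7 · 13 · 43; 8177 = 13 · 17 · 37
lcm takes max exponent of each prime: 7 · 13 · 17 · 29 · 37 · 43 = 71377033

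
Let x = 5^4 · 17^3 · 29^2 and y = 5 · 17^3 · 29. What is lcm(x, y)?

2582395625

max exponent per prime: 5^4 · 17^3 · 29^2 = 2582395625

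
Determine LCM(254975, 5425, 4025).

254975 = 5² · 7 · 31 · 47; 5425 = 5² · 7 · 31; 4025 = 5² · 7 · 23
lcm takes max exponent of each prime: 5² · 7 · 23 · 31 · 47 = 5864425

5864425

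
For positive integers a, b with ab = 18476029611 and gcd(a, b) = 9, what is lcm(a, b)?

Since gcd(a,b)·lcm(a,b) = ab, lcm = 18476029611/9 = 2052892179.

2052892179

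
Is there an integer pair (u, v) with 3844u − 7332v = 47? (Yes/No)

No

gcd(3844, 7332): 7332 = 1·3844 + 3488; 3844 = 1·3488 + 356; 3488 = 9·356 + 284; 356 = 1·284 + 72; 284 = 3·72 + 68; 72 = 1·68 + 4; 68 = 17·4 + 0 → 4
4 does not divide 47, so a solution does not exist.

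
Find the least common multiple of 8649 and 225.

216225

8649 = 3² · 31²; 225 = 3² · 5²
max exponents: 3² · 5² · 31² = 216225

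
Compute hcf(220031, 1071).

119

Euclid: 220031 = 205·1071 + 476; 1071 = 2·476 + 119; 476 = 4·119 + 0. Last nonzero remainder: 119.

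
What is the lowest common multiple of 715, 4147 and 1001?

145145

715 = 5 · 11 · 13; 4147 = 11 · 13 · 29; 1001 = 7 · 11 · 13
lcm takes max exponent of each prime: 5 · 7 · 11 · 13 · 29 = 145145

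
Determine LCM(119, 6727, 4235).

69187195

119 = 7 · 17; 6727 = 7 · 31²; 4235 = 5 · 7 · 11²
lcm takes max exponent of each prime: 5 · 7 · 11² · 17 · 31² = 69187195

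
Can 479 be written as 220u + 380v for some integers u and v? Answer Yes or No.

By Bézout, 220u + 380v = 479 has integer solutions iff gcd(220, 380) | 479.
Euclid: 380 = 1·220 + 160; 220 = 1·160 + 60; 160 = 2·60 + 40; 60 = 1·40 + 20; 40 = 2·20 + 0. gcd = 20; 479 mod 20 = 19. No.

No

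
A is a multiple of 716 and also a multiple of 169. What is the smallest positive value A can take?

121004

gcd first: 716 = 4·169 + 40; 169 = 4·40 + 9; 40 = 4·9 + 4; 9 = 2·4 + 1; 4 = 4·1 + 0 → gcd = 1
lcm = 716·169/gcd = 121004/1 = 121004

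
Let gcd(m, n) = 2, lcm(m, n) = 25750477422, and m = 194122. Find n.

m·n = gcd·lcm = 2·25750477422 = 51500954844, so n = 51500954844/194122 = 265302.

265302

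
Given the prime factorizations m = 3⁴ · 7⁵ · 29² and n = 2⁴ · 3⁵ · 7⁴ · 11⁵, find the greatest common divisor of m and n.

194481

min exponent per shared prime: 3⁴ · 7⁴ = 194481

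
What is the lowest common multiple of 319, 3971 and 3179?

33280951

lcm(319, 3971) = 319·3971/gcd = 1266749/11 = 115159
lcm(115159, 3179) = 115159·3179/gcd = 366090461/11 = 33280951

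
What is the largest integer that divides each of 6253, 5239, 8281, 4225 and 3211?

6253 = 13² · 37; 5239 = 13² · 31; 8281 = 7² · 13²; 4225 = 5² · 13²; 3211 = 13² · 19
gcd takes min exponent of each prime: 13² = 169

169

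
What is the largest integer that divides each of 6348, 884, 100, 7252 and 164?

6348 = 2² · 3 · 23²; 884 = 2² · 13 · 17; 100 = 2² · 5²; 7252 = 2² · 7² · 37; 164 = 2² · 41
gcd takes min exponent of each prime: 2² = 4

4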